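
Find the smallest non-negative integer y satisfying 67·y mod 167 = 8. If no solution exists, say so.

gcd(67, 167) = 1, so a unique solution mod 167 exists.
67⁻¹ ≡ 5 (mod 167).
y ≡ 5·8 ≡ 40 (mod 167).

40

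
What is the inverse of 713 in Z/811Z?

571

811 = 1·713 + 98
713 = 7·98 + 27
98 = 3·27 + 17
27 = 1·17 + 10
17 = 1·10 + 7
10 = 1·7 + 3
7 = 2·3 + 1
3 = 3·1 + 0
gcd(713, 811) = 1, so the inverse exists.
Bézout: 1 = 211·811 − 240·713.
So 713⁻¹ ≡ −240 ≡ 571 (mod 811).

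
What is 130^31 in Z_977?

Compute successive squares:
130^1 ≡ 130 (mod 977)
130^2 ≡ 130^2 = 16900 ≡ 291 (mod 977)
130^4 ≡ 291^2 = 84681 ≡ 659 (mod 977)
130^8 ≡ 659^2 = 434281 ≡ 493 (mod 977)
130^16 ≡ 493^2 = 243049 ≡ 753 (mod 977)
130^31 = 130^16 × 130^8 × 130^4 × 130^2 × 130^1 ≡ 753 × 493 × 659 × 291 × 130 (mod 977).
Accumulate the product:
753 × 493 = 371229 ≡ 946
946 × 659 = 623414 ≡ 88
88 × 291 = 25608 ≡ 206
206 × 130 = 26780 ≡ 401

401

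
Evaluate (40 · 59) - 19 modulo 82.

45

40 · 59 = 2360 ≡ 64 (mod 82)
64 - 19 = 45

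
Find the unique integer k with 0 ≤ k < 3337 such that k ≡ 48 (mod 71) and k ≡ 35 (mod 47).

71⁻¹ mod 47: 71·2 ≡ 1 (mod 47), so 71⁻¹ ≡ 2.
k = 48 + 71·((35 − 48)·2 mod 47) = 48 + 71·21 = 1539.
Check: 1539 mod 71 = 48, 1539 mod 47 = 35. ✓

1539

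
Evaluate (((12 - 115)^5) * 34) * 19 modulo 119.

85

12 - 115 = -103 ≡ 16 (mod 119)
(16)^5 ≡ 67 (mod 119)
67 * 34 = 2278 ≡ 17 (mod 119)
17 * 19 = 323 ≡ 85 (mod 119)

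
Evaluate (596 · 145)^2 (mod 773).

373

596 · 145 = 86420 ≡ 617 (mod 773)
(617)^2 ≡ 373 (mod 773)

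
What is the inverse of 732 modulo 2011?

2011 = 2·732 + 547
732 = 1·547 + 185
547 = 2·185 + 177
185 = 1·177 + 8
177 = 22·8 + 1
8 = 8·1 + 0
gcd(732, 2011) = 1, so the inverse exists.
Back-substitute for 1:
1 = 1·177 − 22·8
  = −22·185 + 23·177
  = 23·547 − 68·185
  = −68·732 + 91·547
  = 91·2011 − 250·732
So 732⁻¹ ≡ −250 ≡ 1761 (mod 2011).

1761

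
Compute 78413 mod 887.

357

78413 = 88·887 + 357, so 78413 ≡ 357 (mod 887).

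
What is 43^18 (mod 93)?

By square-and-multiply:
18 in binary is 10010, i.e. 18 = 16 + 2.
43^1 ≡ 43 (mod 93)
43^2 ≡ 43^2 = 1849 ≡ 82 (mod 93)
43^4 ≡ 82^2 = 6724 ≡ 28 (mod 93)
43^8 ≡ 28^2 = 784 ≡ 40 (mod 93)
43^16 ≡ 40^2 = 1600 ≡ 19 (mod 93)
43^18 = 43^16 * 43^2 ≡ 19 * 82 (mod 93).
19 * 82 = 1558 ≡ 70 (mod 93).

70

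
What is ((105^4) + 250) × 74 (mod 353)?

(105)^4 ≡ 17 (mod 353)
17 + 250 = 267
267 × 74 = 19758 ≡ 343 (mod 353)

343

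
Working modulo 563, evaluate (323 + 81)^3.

141

323 + 81 = 404
(404)^3 ≡ 141 (mod 563)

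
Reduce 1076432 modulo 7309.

1076432 = 147×7309 + 2009, so 1076432 ≡ 2009 (mod 7309).

2009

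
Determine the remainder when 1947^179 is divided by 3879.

179 in binary is 10110011, i.e. 179 = 128 + 32 + 16 + 2 + 1.
1947^1 ≡ 1947 (mod 3879)
1947^2 ≡ 1947^2 = 3790809 ≡ 1026 (mod 3879)
1947^4 ≡ 1026^2 = 1052676 ≡ 1467 (mod 3879)
1947^8 ≡ 1467^2 = 2152089 ≡ 3123 (mod 3879)
1947^16 ≡ 3123^2 = 9753129 ≡ 1323 (mod 3879)
1947^32 ≡ 1323^2 = 1750329 ≡ 900 (mod 3879)
1947^64 ≡ 900^2 = 810000 ≡ 3168 (mod 3879)
1947^128 ≡ 3168^2 = 10036224 ≡ 1251 (mod 3879)
1947^179 = 1947^128 · 1947^32 · 1947^16 · 1947^2 · 1947^1 ≡ 1251 · 900 · 1323 · 1026 · 1947 (mod 3879).
Accumulate the product:
1251 · 900 = 1125900 ≡ 990
990 · 1323 = 1309770 ≡ 2547
2547 · 1026 = 2613222 ≡ 2655
2655 · 1947 = 5169285 ≡ 2457

2457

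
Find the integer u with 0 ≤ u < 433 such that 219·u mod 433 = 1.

433 = 1*219 + 214
219 = 1*214 + 5
214 = 42*5 + 4
5 = 1*4 + 1
4 = 4*1 + 0
gcd(219, 433) = 1, so the inverse exists.
Bézout: 1 = −44*433 + 87*219.
So 219⁻¹ ≡ 87 (mod 433).

87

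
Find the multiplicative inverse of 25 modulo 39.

25

39 = 1×25 + 14
25 = 1×14 + 11
14 = 1×11 + 3
11 = 3×3 + 2
3 = 1×2 + 1
2 = 2×1 + 0
gcd(25, 39) = 1, so the inverse exists.
Back-substitute for 1:
1 = 1×3 − 1×2
  = −1×11 + 4×3
  = 4×14 − 5×11
  = −5×25 + 9×14
  = 9×39 − 14×25
So 25⁻¹ ≡ −14 ≡ 25 (mod 39).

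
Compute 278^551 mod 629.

575

551 in binary is 1000100111, i.e. 551 = 512 + 32 + 4 + 2 + 1.
278^1 ≡ 278 (mod 629)
278^2 ≡ 278^2 = 77284 ≡ 546 (mod 629)
278^4 ≡ 546^2 = 298116 ≡ 599 (mod 629)
278^8 ≡ 599^2 = 358801 ≡ 271 (mod 629)
278^16 ≡ 271^2 = 73441 ≡ 477 (mod 629)
278^32 ≡ 477^2 = 227529 ≡ 460 (mod 629)
278^64 ≡ 460^2 = 211600 ≡ 256 (mod 629)
278^128 ≡ 256^2 = 65536 ≡ 120 (mod 629)
278^256 ≡ 120^2 = 14400 ≡ 562 (mod 629)
278^512 ≡ 562^2 = 315844 ≡ 86 (mod 629)
278^551 = 278^512 · 278^32 · 278^4 · 278^2 · 278^1 ≡ 86 · 460 · 599 · 546 · 278 (mod 629).
Accumulate the product:
86 · 460 = 39560 ≡ 562
562 · 599 = 336638 ≡ 123
123 · 546 = 67158 ≡ 484
484 · 278 = 134552 ≡ 575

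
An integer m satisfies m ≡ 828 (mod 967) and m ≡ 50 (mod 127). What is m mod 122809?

967⁻¹ mod 127: 967·57 ≡ 1 (mod 127), so 967⁻¹ ≡ 57.
m = 828 + 967·((50 − 828)·57 mod 127) = 828 + 967·104 = 101396.

101396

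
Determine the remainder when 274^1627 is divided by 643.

289

1627 in binary is 11001011011, i.e. 1627 = 1024 + 512 + 64 + 16 + 8 + 2 + 1.
274^1 ≡ 274 (mod 643)
274^2 ≡ 274^2 = 75076 ≡ 488 (mod 643)
274^4 ≡ 488^2 = 238144 ≡ 234 (mod 643)
274^8 ≡ 234^2 = 54756 ≡ 101 (mod 643)
274^16 ≡ 101^2 = 10201 ≡ 556 (mod 643)
274^32 ≡ 556^2 = 309136 ≡ 496 (mod 643)
274^64 ≡ 496^2 = 246016 ≡ 390 (mod 643)
274^128 ≡ 390^2 = 152100 ≡ 352 (mod 643)
274^256 ≡ 352^2 = 123904 ≡ 448 (mod 643)
274^512 ≡ 448^2 = 200704 ≡ 88 (mod 643)
274^1024 ≡ 88^2 = 7744 ≡ 28 (mod 643)
274^1627 = 274^1024 * 274^512 * 274^64 * 274^16 * 274^8 * 274^2 * 274^1 ≡ 28 * 88 * 390 * 556 * 101 * 488 * 274 (mod 643).
Accumulate the product:
28 * 88 = 2464 ≡ 535
535 * 390 = 208650 ≡ 318
318 * 556 = 176808 ≡ 626
626 * 101 = 63226 ≡ 212
212 * 488 = 103456 ≡ 576
576 * 274 = 157824 ≡ 289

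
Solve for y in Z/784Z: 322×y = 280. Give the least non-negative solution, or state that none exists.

52

gcd(322, 784) = 14, and 14 | 280, so solutions exist.
Divide through by 14: 23×y ≡ 20 mod 56.
23⁻¹ ≡ 39 (mod 56).
y ≡ 39×20 ≡ 52 (mod 56).
The smallest non-negative solution is y = 52.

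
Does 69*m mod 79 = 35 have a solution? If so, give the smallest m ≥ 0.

gcd(69, 79) = 1, so a unique solution mod 79 exists.
69⁻¹ ≡ 71 (mod 79).
m ≡ 71*35 ≡ 36 (mod 79).

36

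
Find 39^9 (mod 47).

31

By square-and-multiply:
9 in binary is 1001, i.e. 9 = 8 + 1.
39^1 ≡ 39 (mod 47)
39^2 ≡ 39^2 = 1521 ≡ 17 (mod 47)
39^4 ≡ 17^2 = 289 ≡ 7 (mod 47)
39^8 ≡ 7^2 = 49 ≡ 2 (mod 47)
39^9 = 39^8 * 39^1 ≡ 2 * 39 (mod 47).
2 * 39 = 78 ≡ 31 (mod 47).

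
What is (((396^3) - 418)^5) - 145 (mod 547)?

472

(396)^3 ≡ 414 (mod 547)
414 - 418 = -4 ≡ 543 (mod 547)
(543)^5 ≡ 70 (mod 547)
70 - 145 = -75 ≡ 472 (mod 547)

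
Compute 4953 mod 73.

4953 = 67*73 + 62, so 4953 ≡ 62 (mod 73).

62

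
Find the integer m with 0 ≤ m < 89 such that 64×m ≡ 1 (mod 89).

32

Run the extended Euclidean algorithm:
89 = 1·64 + 25
64 = 2·25 + 14
25 = 1·14 + 11
14 = 1·11 + 3
11 = 3·3 + 2
3 = 1·2 + 1
2 = 2·1 + 0
gcd(64, 89) = 1, so the inverse exists.
Back-substitute for 1:
1 = 1·3 − 1·2
  = −1·11 + 4·3
  = 4·14 − 5·11
  = −5·25 + 9·14
  = 9·64 − 23·25
  = −23·89 + 32·64
So 64⁻¹ ≡ 32 (mod 89).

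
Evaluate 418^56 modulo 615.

418^1 ≡ 418 (mod 615)
418^2 ≡ 418^2 = 174724 ≡ 64 (mod 615)
418^4 ≡ 64^2 = 4096 ≡ 406 (mod 615)
418^8 ≡ 406^2 = 164836 ≡ 16 (mod 615)
418^16 ≡ 16^2 = 256 (mod 615)
418^32 ≡ 256^2 = 65536 ≡ 346 (mod 615)
418^56 = 418^32 * 418^16 * 418^8 ≡ 346 * 256 * 16 (mod 615).
Accumulate the product:
346 * 256 = 88576 ≡ 16
16 * 16 = 256

256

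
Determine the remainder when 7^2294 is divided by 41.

2

By square-and-multiply:
7^1 ≡ 7 (mod 41)
7^2 ≡ 7^2 = 49 ≡ 8 (mod 41)
7^4 ≡ 8^2 = 64 ≡ 23 (mod 41)
7^8 ≡ 23^2 = 529 ≡ 37 (mod 41)
7^16 ≡ 37^2 = 1369 ≡ 16 (mod 41)
7^32 ≡ 16^2 = 256 ≡ 10 (mod 41)
7^64 ≡ 10^2 = 100 ≡ 18 (mod 41)
7^128 ≡ 18^2 = 324 ≡ 37 (mod 41)
7^256 ≡ 37^2 = 1369 ≡ 16 (mod 41)
7^512 ≡ 16^2 = 256 ≡ 10 (mod 41)
7^1024 ≡ 10^2 = 100 ≡ 18 (mod 41)
7^2048 ≡ 18^2 = 324 ≡ 37 (mod 41)
7^2294 = 7^2048 · 7^128 · 7^64 · 7^32 · 7^16 · 7^4 · 7^2 ≡ 37 · 37 · 18 · 10 · 16 · 23 · 8 (mod 41).
Accumulate the product:
37 · 37 = 1369 ≡ 16
16 · 18 = 288 ≡ 1
1 · 10 = 10
10 · 16 = 160 ≡ 37
37 · 23 = 851 ≡ 31
31 · 8 = 248 ≡ 2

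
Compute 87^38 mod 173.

35

By square-and-multiply:
38 in binary is 100110, i.e. 38 = 32 + 4 + 2.
87^1 ≡ 87 (mod 173)
87^2 ≡ 87^2 = 7569 ≡ 130 (mod 173)
87^4 ≡ 130^2 = 16900 ≡ 119 (mod 173)
87^8 ≡ 119^2 = 14161 ≡ 148 (mod 173)
87^16 ≡ 148^2 = 21904 ≡ 106 (mod 173)
87^32 ≡ 106^2 = 11236 ≡ 164 (mod 173)
87^38 = 87^32 · 87^4 · 87^2 ≡ 164 · 119 · 130 (mod 173).
Accumulate the product:
164 · 119 = 19516 ≡ 140
140 · 130 = 18200 ≡ 35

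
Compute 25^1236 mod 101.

By square-and-multiply:
1236 in binary is 10011010100, i.e. 1236 = 1024 + 128 + 64 + 16 + 4.
25^1 ≡ 25 (mod 101)
25^2 ≡ 25^2 = 625 ≡ 19 (mod 101)
25^4 ≡ 19^2 = 361 ≡ 58 (mod 101)
25^8 ≡ 58^2 = 3364 ≡ 31 (mod 101)
25^16 ≡ 31^2 = 961 ≡ 52 (mod 101)
25^32 ≡ 52^2 = 2704 ≡ 78 (mod 101)
25^64 ≡ 78^2 = 6084 ≡ 24 (mod 101)
25^128 ≡ 24^2 = 576 ≡ 71 (mod 101)
25^256 ≡ 71^2 = 5041 ≡ 92 (mod 101)
25^512 ≡ 92^2 = 8464 ≡ 81 (mod 101)
25^1024 ≡ 81^2 = 6561 ≡ 97 (mod 101)
25^1236 = 25^1024 · 25^128 · 25^64 · 25^16 · 25^4 ≡ 97 · 71 · 24 · 52 · 58 (mod 101).
Accumulate the product:
97 · 71 = 6887 ≡ 19
19 · 24 = 456 ≡ 52
52 · 52 = 2704 ≡ 78
78 · 58 = 4524 ≡ 80

80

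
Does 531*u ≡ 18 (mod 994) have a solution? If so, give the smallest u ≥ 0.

556

gcd(531, 994) = 1, so a unique solution mod 994 exists.
531⁻¹ ≡ 307 (mod 994).
u ≡ 307*18 ≡ 556 (mod 994).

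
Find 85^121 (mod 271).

225

By square-and-multiply:
121 in binary is 1111001, i.e. 121 = 64 + 32 + 16 + 8 + 1.
85^1 ≡ 85 (mod 271)
85^2 ≡ 85^2 = 7225 ≡ 179 (mod 271)
85^4 ≡ 179^2 = 32041 ≡ 63 (mod 271)
85^8 ≡ 63^2 = 3969 ≡ 175 (mod 271)
85^16 ≡ 175^2 = 30625 ≡ 2 (mod 271)
85^32 ≡ 2^2 = 4 (mod 271)
85^64 ≡ 4^2 = 16 (mod 271)
85^121 = 85^64 × 85^32 × 85^16 × 85^8 × 85^1 ≡ 16 × 4 × 2 × 175 × 85 (mod 271).
Accumulate the product:
16 × 4 = 64
64 × 2 = 128
128 × 175 = 22400 ≡ 178
178 × 85 = 15130 ≡ 225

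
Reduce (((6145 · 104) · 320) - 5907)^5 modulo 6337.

347

6145 · 104 = 639080 ≡ 5380 (mod 6337)
5380 · 320 = 1721600 ≡ 4273 (mod 6337)
4273 - 5907 = -1634 ≡ 4703 (mod 6337)
(4703)^5 ≡ 347 (mod 6337)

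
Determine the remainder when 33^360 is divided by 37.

Compute successive squares:
33^1 ≡ 33 (mod 37)
33^2 ≡ 33^2 = 1089 ≡ 16 (mod 37)
33^4 ≡ 16^2 = 256 ≡ 34 (mod 37)
33^8 ≡ 34^2 = 1156 ≡ 9 (mod 37)
33^16 ≡ 9^2 = 81 ≡ 7 (mod 37)
33^32 ≡ 7^2 = 49 ≡ 12 (mod 37)
33^64 ≡ 12^2 = 144 ≡ 33 (mod 37)
33^128 ≡ 33^2 = 1089 ≡ 16 (mod 37)
33^256 ≡ 16^2 = 256 ≡ 34 (mod 37)
33^360 = 33^256 × 33^64 × 33^32 × 33^8 ≡ 34 × 33 × 12 × 9 (mod 37).
Accumulate the product:
34 × 33 = 1122 ≡ 12
12 × 12 = 144 ≡ 33
33 × 9 = 297 ≡ 1

1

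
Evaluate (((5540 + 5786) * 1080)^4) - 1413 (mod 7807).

3076

5540 + 5786 = 11326 ≡ 3519 (mod 7807)
3519 * 1080 = 3800520 ≡ 6318 (mod 7807)
(6318)^4 ≡ 4489 (mod 7807)
4489 - 1413 = 3076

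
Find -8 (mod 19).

-8 = -1·19 + 11, so -8 ≡ 11 (mod 19).

11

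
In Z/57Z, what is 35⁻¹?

57 = 1×35 + 22
35 = 1×22 + 13
22 = 1×13 + 9
13 = 1×9 + 4
9 = 2×4 + 1
4 = 4×1 + 0
gcd(35, 57) = 1, so the inverse exists.
Bézout: 1 = 8×57 − 13×35.
So 35⁻¹ ≡ −13 ≡ 44 (mod 57).

44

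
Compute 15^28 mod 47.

4

28 in binary is 11100, i.e. 28 = 16 + 8 + 4.
15^1 ≡ 15 (mod 47)
15^2 ≡ 15^2 = 225 ≡ 37 (mod 47)
15^4 ≡ 37^2 = 1369 ≡ 6 (mod 47)
15^8 ≡ 6^2 = 36 (mod 47)
15^16 ≡ 36^2 = 1296 ≡ 27 (mod 47)
15^28 = 15^16 · 15^8 · 15^4 ≡ 27 · 36 · 6 (mod 47).
Accumulate the product:
27 · 36 = 972 ≡ 32
32 · 6 = 192 ≡ 4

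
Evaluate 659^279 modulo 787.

659^1 ≡ 659 (mod 787)
659^2 ≡ 659^2 = 434281 ≡ 644 (mod 787)
659^4 ≡ 644^2 = 414736 ≡ 774 (mod 787)
659^8 ≡ 774^2 = 599076 ≡ 169 (mod 787)
659^16 ≡ 169^2 = 28561 ≡ 229 (mod 787)
659^32 ≡ 229^2 = 52441 ≡ 499 (mod 787)
659^64 ≡ 499^2 = 249001 ≡ 309 (mod 787)
659^128 ≡ 309^2 = 95481 ≡ 254 (mod 787)
659^256 ≡ 254^2 = 64516 ≡ 769 (mod 787)
659^279 = 659^256 · 659^16 · 659^4 · 659^2 · 659^1 ≡ 769 · 229 · 774 · 644 · 659 (mod 787).
Accumulate the product:
769 · 229 = 176101 ≡ 600
600 · 774 = 464400 ≡ 70
70 · 644 = 45080 ≡ 221
221 · 659 = 145639 ≡ 44

44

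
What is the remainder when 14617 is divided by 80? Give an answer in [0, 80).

57

14617 = 182×80 + 57, so 14617 ≡ 57 (mod 80).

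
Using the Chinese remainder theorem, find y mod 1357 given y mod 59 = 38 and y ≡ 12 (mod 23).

59⁻¹ mod 23: 59*16 ≡ 1 (mod 23), so 59⁻¹ ≡ 16.
y = 38 + 59*((12 − 38)*16 mod 23) = 38 + 59*21 = 1277.

1277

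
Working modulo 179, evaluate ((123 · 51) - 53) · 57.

120

123 · 51 = 6273 ≡ 8 (mod 179)
8 - 53 = -45 ≡ 134 (mod 179)
134 · 57 = 7638 ≡ 120 (mod 179)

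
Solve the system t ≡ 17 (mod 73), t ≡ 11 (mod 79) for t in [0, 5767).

90

73⁻¹ mod 79: 73·13 ≡ 1 (mod 79), so 73⁻¹ ≡ 13.
t = 17 + 73·((11 − 17)·13 mod 79) = 17 + 73·1 = 90.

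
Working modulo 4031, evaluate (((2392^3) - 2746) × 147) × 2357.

1273

(2392)^3 ≡ 3817 (mod 4031)
3817 - 2746 = 1071
1071 × 147 = 157437 ≡ 228 (mod 4031)
228 × 2357 = 537396 ≡ 1273 (mod 4031)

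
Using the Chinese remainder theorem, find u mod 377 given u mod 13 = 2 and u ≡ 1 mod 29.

262

13⁻¹ mod 29: 13·9 ≡ 1 (mod 29), so 13⁻¹ ≡ 9.
u = 2 + 13·((1 − 2)·9 mod 29) = 2 + 13·20 = 262.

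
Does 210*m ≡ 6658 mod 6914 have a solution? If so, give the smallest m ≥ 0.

2929

gcd(210, 6914) = 2, and 2 | 6658, so solutions exist.
Divide through by 2: 105*m ≡ 3329 mod 3457.
105⁻¹ ≡ 3029 (mod 3457).
m ≡ 3029*3329 ≡ 2929 (mod 3457).
The smallest non-negative solution is m = 2929.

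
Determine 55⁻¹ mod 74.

By the extended Euclidean algorithm:
74 = 1×55 + 19
55 = 2×19 + 17
19 = 1×17 + 2
17 = 8×2 + 1
2 = 2×1 + 0
gcd(55, 74) = 1, so the inverse exists.
Back-substitute for 1:
1 = 1×17 − 8×2
  = −8×19 + 9×17
  = 9×55 − 26×19
  = −26×74 + 35×55
So 55⁻¹ ≡ 35 (mod 74).

35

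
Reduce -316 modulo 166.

16

-316 = -2×166 + 16, so -316 ≡ 16 (mod 166).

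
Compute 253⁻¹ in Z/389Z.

389 = 1×253 + 136
253 = 1×136 + 117
136 = 1×117 + 19
117 = 6×19 + 3
19 = 6×3 + 1
3 = 3×1 + 0
gcd(253, 389) = 1, so the inverse exists.
Bézout: 1 = 80×389 − 123×253.
So 253⁻¹ ≡ −123 ≡ 266 (mod 389).

266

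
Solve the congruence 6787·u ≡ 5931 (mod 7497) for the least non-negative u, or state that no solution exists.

gcd(6787, 7497) = 1, so a unique solution mod 7497 exists.
6787⁻¹ ≡ 982 (mod 7497).
u ≡ 982·5931 ≡ 6570 (mod 7497).

6570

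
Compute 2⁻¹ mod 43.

22

43 = 21*2 + 1
2 = 2*1 + 0
gcd(2, 43) = 1, so the inverse exists.
Bézout: 1 = 1*43 − 21*2.
So 2⁻¹ ≡ −21 ≡ 22 (mod 43).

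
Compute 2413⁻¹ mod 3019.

274

Run the extended Euclidean algorithm:
3019 = 1×2413 + 606
2413 = 3×606 + 595
606 = 1×595 + 11
595 = 54×11 + 1
11 = 11×1 + 0
gcd(2413, 3019) = 1, so the inverse exists.
Back-substitute for 1:
1 = 1×595 − 54×11
  = −54×606 + 55×595
  = 55×2413 − 219×606
  = −219×3019 + 274×2413
So 2413⁻¹ ≡ 274 (mod 3019).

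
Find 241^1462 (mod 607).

Using repeated squaring:
1462 in binary is 10110110110, i.e. 1462 = 1024 + 256 + 128 + 32 + 16 + 4 + 2.
241^1 ≡ 241 (mod 607)
241^2 ≡ 241^2 = 58081 ≡ 416 (mod 607)
241^4 ≡ 416^2 = 173056 ≡ 61 (mod 607)
241^8 ≡ 61^2 = 3721 ≡ 79 (mod 607)
241^16 ≡ 79^2 = 6241 ≡ 171 (mod 607)
241^32 ≡ 171^2 = 29241 ≡ 105 (mod 607)
241^64 ≡ 105^2 = 11025 ≡ 99 (mod 607)
241^128 ≡ 99^2 = 9801 ≡ 89 (mod 607)
241^256 ≡ 89^2 = 7921 ≡ 30 (mod 607)
241^512 ≡ 30^2 = 900 ≡ 293 (mod 607)
241^1024 ≡ 293^2 = 85849 ≡ 262 (mod 607)
241^1462 = 241^1024 * 241^256 * 241^128 * 241^32 * 241^16 * 241^4 * 241^2 ≡ 262 * 30 * 89 * 105 * 171 * 61 * 416 (mod 607).
Accumulate the product:
262 * 30 = 7860 ≡ 576
576 * 89 = 51264 ≡ 276
276 * 105 = 28980 ≡ 451
451 * 171 = 77121 ≡ 32
32 * 61 = 1952 ≡ 131
131 * 416 = 54496 ≡ 473

473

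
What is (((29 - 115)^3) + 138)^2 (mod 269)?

29 - 115 = -86 ≡ 183 (mod 269)
(183)^3 ≡ 129 (mod 269)
129 + 138 = 267
(267)^2 ≡ 4 (mod 269)

4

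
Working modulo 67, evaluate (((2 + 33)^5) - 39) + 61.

2 + 33 = 35
(35)^5 ≡ 39 (mod 67)
39 - 39 = 0
0 + 61 = 61

61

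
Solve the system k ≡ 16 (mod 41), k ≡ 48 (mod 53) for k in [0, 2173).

631

41⁻¹ mod 53: 41*22 ≡ 1 (mod 53), so 41⁻¹ ≡ 22.
k = 16 + 41*((48 − 16)*22 mod 53) = 16 + 41*15 = 631.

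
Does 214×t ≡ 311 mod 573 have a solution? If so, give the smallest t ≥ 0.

gcd(214, 573) = 1, so a unique solution mod 573 exists.
214⁻¹ ≡ 490 (mod 573).
t ≡ 490×311 ≡ 545 (mod 573).

545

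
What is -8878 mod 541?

319

-8878 = -17·541 + 319, so -8878 ≡ 319 (mod 541).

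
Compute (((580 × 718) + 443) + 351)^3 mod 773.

369

580 × 718 = 416440 ≡ 566 (mod 773)
566 + 443 = 1009 ≡ 236 (mod 773)
236 + 351 = 587
(587)^3 ≡ 369 (mod 773)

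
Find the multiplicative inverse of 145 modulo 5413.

5413 = 37·145 + 48
145 = 3·48 + 1
48 = 48·1 + 0
gcd(145, 5413) = 1, so the inverse exists.
Bézout: 1 = −3·5413 + 112·145.
So 145⁻¹ ≡ 112 (mod 5413).

112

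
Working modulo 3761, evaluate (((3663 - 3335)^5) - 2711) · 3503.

3663 - 3335 = 328
(328)^5 ≡ 2041 (mod 3761)
2041 - 2711 = -670 ≡ 3091 (mod 3761)
3091 · 3503 = 10827773 ≡ 3615 (mod 3761)

3615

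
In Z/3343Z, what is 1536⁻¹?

37

By the extended Euclidean algorithm:
3343 = 2·1536 + 271
1536 = 5·271 + 181
271 = 1·181 + 90
181 = 2·90 + 1
90 = 90·1 + 0
gcd(1536, 3343) = 1, so the inverse exists.
Bézout: 1 = −17·3343 + 37·1536.
So 1536⁻¹ ≡ 37 (mod 3343).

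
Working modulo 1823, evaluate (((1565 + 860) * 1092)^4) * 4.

572

1565 + 860 = 2425 ≡ 602 (mod 1823)
602 * 1092 = 657384 ≡ 1104 (mod 1823)
(1104)^4 ≡ 143 (mod 1823)
143 * 4 = 572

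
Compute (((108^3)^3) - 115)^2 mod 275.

44

(108)^3 ≡ 212 (mod 275)
(212)^3 ≡ 203 (mod 275)
203 - 115 = 88
(88)^2 ≡ 44 (mod 275)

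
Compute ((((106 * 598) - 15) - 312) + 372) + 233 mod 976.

106 * 598 = 63388 ≡ 924 (mod 976)
924 - 15 = 909
909 - 312 = 597
597 + 372 = 969
969 + 233 = 1202 ≡ 226 (mod 976)

226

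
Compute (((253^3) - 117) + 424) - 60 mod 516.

380

(253)^3 ≡ 133 (mod 516)
133 - 117 = 16
16 + 424 = 440
440 - 60 = 380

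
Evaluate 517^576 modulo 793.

1

Compute successive squares:
576 in binary is 1001000000, i.e. 576 = 512 + 64.
517^1 ≡ 517 (mod 793)
517^2 ≡ 517^2 = 267289 ≡ 48 (mod 793)
517^4 ≡ 48^2 = 2304 ≡ 718 (mod 793)
517^8 ≡ 718^2 = 515524 ≡ 74 (mod 793)
517^16 ≡ 74^2 = 5476 ≡ 718 (mod 793)
517^32 ≡ 718^2 = 515524 ≡ 74 (mod 793)
517^64 ≡ 74^2 = 5476 ≡ 718 (mod 793)
517^128 ≡ 718^2 = 515524 ≡ 74 (mod 793)
517^256 ≡ 74^2 = 5476 ≡ 718 (mod 793)
517^512 ≡ 718^2 = 515524 ≡ 74 (mod 793)
517^576 = 517^512 × 517^64 ≡ 74 × 718 (mod 793).
74 × 718 = 53132 ≡ 1 (mod 793).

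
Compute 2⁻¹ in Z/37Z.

37 = 18×2 + 1
2 = 2×1 + 0
gcd(2, 37) = 1, so the inverse exists.
Bézout: 1 = 1×37 − 18×2.
So 2⁻¹ ≡ −18 ≡ 19 (mod 37).

19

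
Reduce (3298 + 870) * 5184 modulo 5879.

3298 + 870 = 4168
4168 * 5184 = 21606912 ≡ 1587 (mod 5879)

1587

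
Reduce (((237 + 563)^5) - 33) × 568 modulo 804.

212

237 + 563 = 800
(800)^5 ≡ 584 (mod 804)
584 - 33 = 551
551 × 568 = 312968 ≡ 212 (mod 804)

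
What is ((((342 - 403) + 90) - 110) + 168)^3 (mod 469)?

27

342 - 403 = -61 ≡ 408 (mod 469)
408 + 90 = 498 ≡ 29 (mod 469)
29 - 110 = -81 ≡ 388 (mod 469)
388 + 168 = 556 ≡ 87 (mod 469)
(87)^3 ≡ 27 (mod 469)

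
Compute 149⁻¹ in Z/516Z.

Run the extended Euclidean algorithm:
516 = 3*149 + 69
149 = 2*69 + 11
69 = 6*11 + 3
11 = 3*3 + 2
3 = 1*2 + 1
2 = 2*1 + 0
gcd(149, 516) = 1, so the inverse exists.
Back-substitute for 1:
1 = 1*3 − 1*2
  = −1*11 + 4*3
  = 4*69 − 25*11
  = −25*149 + 54*69
  = 54*516 − 187*149
So 149⁻¹ ≡ −187 ≡ 329 (mod 516).

329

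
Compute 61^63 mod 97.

1

By square-and-multiply:
61^1 ≡ 61 (mod 97)
61^2 ≡ 61^2 = 3721 ≡ 35 (mod 97)
61^4 ≡ 35^2 = 1225 ≡ 61 (mod 97)
61^8 ≡ 61^2 = 3721 ≡ 35 (mod 97)
61^16 ≡ 35^2 = 1225 ≡ 61 (mod 97)
61^32 ≡ 61^2 = 3721 ≡ 35 (mod 97)
61^63 = 61^32 · 61^16 · 61^8 · 61^4 · 61^2 · 61^1 ≡ 35 · 61 · 35 · 61 · 35 · 61 (mod 97).
Accumulate the product:
35 · 61 = 2135 ≡ 1
1 · 35 = 35
35 · 61 = 2135 ≡ 1
1 · 35 = 35
35 · 61 = 2135 ≡ 1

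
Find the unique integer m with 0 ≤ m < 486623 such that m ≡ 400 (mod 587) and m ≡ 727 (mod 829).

246940

587⁻¹ mod 829: 587×161 ≡ 1 (mod 829), so 587⁻¹ ≡ 161.
m = 400 + 587×((727 − 400)×161 mod 829) = 400 + 587×420 = 246940.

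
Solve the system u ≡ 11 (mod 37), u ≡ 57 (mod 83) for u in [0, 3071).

3045

37⁻¹ mod 83: 37*9 ≡ 1 (mod 83), so 37⁻¹ ≡ 9.
u = 11 + 37*((57 − 11)*9 mod 83) = 11 + 37*82 = 3045.
Check: 3045 mod 37 = 11, 3045 mod 83 = 57. ✓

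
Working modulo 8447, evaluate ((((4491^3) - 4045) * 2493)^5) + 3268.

965

(4491)^3 ≡ 7786 (mod 8447)
7786 - 4045 = 3741
3741 * 2493 = 9326313 ≡ 825 (mod 8447)
(825)^5 ≡ 6144 (mod 8447)
6144 + 3268 = 9412 ≡ 965 (mod 8447)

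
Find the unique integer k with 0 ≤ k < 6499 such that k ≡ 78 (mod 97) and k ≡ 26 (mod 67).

97⁻¹ mod 67: 97*38 ≡ 1 (mod 67), so 97⁻¹ ≡ 38.
k = 78 + 97*((26 − 78)*38 mod 67) = 78 + 97*34 = 3376.
Check: 3376 mod 97 = 78, 3376 mod 67 = 26. ✓

3376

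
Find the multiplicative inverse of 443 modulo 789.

789 = 1·443 + 346
443 = 1·346 + 97
346 = 3·97 + 55
97 = 1·55 + 42
55 = 1·42 + 13
42 = 3·13 + 3
13 = 4·3 + 1
3 = 3·1 + 0
gcd(443, 789) = 1, so the inverse exists.
Bézout: 1 = 137·789 − 244·443.
So 443⁻¹ ≡ −244 ≡ 545 (mod 789).

545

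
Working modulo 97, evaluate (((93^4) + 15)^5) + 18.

(93)^4 ≡ 62 (mod 97)
62 + 15 = 77
(77)^5 ≡ 30 (mod 97)
30 + 18 = 48

48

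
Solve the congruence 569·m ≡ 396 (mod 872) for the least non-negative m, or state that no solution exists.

180

gcd(569, 872) = 1, so a unique solution mod 872 exists.
569⁻¹ ≡ 377 (mod 872).
m ≡ 377·396 ≡ 180 (mod 872).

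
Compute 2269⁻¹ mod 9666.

By the extended Euclidean algorithm:
9666 = 4·2269 + 590
2269 = 3·590 + 499
590 = 1·499 + 91
499 = 5·91 + 44
91 = 2·44 + 3
44 = 14·3 + 2
3 = 1·2 + 1
2 = 2·1 + 0
gcd(2269, 9666) = 1, so the inverse exists.
Bézout: 1 = 773·9666 − 3293·2269.
So 2269⁻¹ ≡ −3293 ≡ 6373 (mod 9666).

6373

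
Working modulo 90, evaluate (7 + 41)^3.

72

7 + 41 = 48
(48)^3 ≡ 72 (mod 90)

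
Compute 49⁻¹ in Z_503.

By the extended Euclidean algorithm:
503 = 10·49 + 13
49 = 3·13 + 10
13 = 1·10 + 3
10 = 3·3 + 1
3 = 3·1 + 0
gcd(49, 503) = 1, so the inverse exists.
Bézout: 1 = −15·503 + 154·49.
So 49⁻¹ ≡ 154 (mod 503).

154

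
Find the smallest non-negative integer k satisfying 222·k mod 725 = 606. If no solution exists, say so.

gcd(222, 725) = 1, so a unique solution mod 725 exists.
222⁻¹ ≡ 258 (mod 725).
k ≡ 258·606 ≡ 473 (mod 725).

473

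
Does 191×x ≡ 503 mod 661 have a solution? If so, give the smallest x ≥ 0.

gcd(191, 661) = 1, so a unique solution mod 661 exists.
191⁻¹ ≡ 353 (mod 661).
x ≡ 353×503 ≡ 411 (mod 661).

411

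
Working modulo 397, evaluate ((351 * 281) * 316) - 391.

351 * 281 = 98631 ≡ 175 (mod 397)
175 * 316 = 55300 ≡ 117 (mod 397)
117 - 391 = -274 ≡ 123 (mod 397)

123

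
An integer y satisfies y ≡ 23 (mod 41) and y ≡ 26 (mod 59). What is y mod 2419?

41⁻¹ mod 59: 41*36 ≡ 1 (mod 59), so 41⁻¹ ≡ 36.
y = 23 + 41*((26 − 23)*36 mod 59) = 23 + 41*49 = 2032.

2032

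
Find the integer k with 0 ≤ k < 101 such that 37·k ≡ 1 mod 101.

71

Apply the Euclidean algorithm and back-substitute:
101 = 2*37 + 27
37 = 1*27 + 10
27 = 2*10 + 7
10 = 1*7 + 3
7 = 2*3 + 1
3 = 3*1 + 0
gcd(37, 101) = 1, so the inverse exists.
Back-substitute for 1:
1 = 1*7 − 2*3
  = −2*10 + 3*7
  = 3*27 − 8*10
  = −8*37 + 11*27
  = 11*101 − 30*37
So 37⁻¹ ≡ −30 ≡ 71 (mod 101).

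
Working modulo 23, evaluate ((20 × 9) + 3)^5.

22

20 × 9 = 180 ≡ 19 (mod 23)
19 + 3 = 22
(22)^5 ≡ 22 (mod 23)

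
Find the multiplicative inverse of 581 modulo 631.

631 = 1·581 + 50
581 = 11·50 + 31
50 = 1·31 + 19
31 = 1·19 + 12
19 = 1·12 + 7
12 = 1·7 + 5
7 = 1·5 + 2
5 = 2·2 + 1
2 = 2·1 + 0
gcd(581, 631) = 1, so the inverse exists.
Back-substitute for 1:
1 = 1·5 − 2·2
  = −2·7 + 3·5
  = 3·12 − 5·7
  = −5·19 + 8·12
  = 8·31 − 13·19
  = −13·50 + 21·31
  = 21·581 − 244·50
  = −244·631 + 265·581
So 581⁻¹ ≡ 265 (mod 631).

265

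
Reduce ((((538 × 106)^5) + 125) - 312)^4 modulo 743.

538 × 106 = 57028 ≡ 560 (mod 743)
(560)^5 ≡ 589 (mod 743)
589 + 125 = 714
714 - 312 = 402
(402)^4 ≡ 188 (mod 743)

188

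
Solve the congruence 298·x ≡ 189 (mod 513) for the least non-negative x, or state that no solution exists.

54

gcd(298, 513) = 1, so a unique solution mod 513 exists.
298⁻¹ ≡ 136 (mod 513).
x ≡ 136·189 ≡ 54 (mod 513).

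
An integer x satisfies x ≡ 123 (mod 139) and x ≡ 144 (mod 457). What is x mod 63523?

61839

139⁻¹ mod 457: 139×217 ≡ 1 (mod 457), so 139⁻¹ ≡ 217.
x = 123 + 139×((144 − 123)×217 mod 457) = 123 + 139×444 = 61839.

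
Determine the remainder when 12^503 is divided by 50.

12^1 ≡ 12 (mod 50)
12^2 ≡ 12^2 = 144 ≡ 44 (mod 50)
12^4 ≡ 44^2 = 1936 ≡ 36 (mod 50)
12^8 ≡ 36^2 = 1296 ≡ 46 (mod 50)
12^16 ≡ 46^2 = 2116 ≡ 16 (mod 50)
12^32 ≡ 16^2 = 256 ≡ 6 (mod 50)
12^64 ≡ 6^2 = 36 (mod 50)
12^128 ≡ 36^2 = 1296 ≡ 46 (mod 50)
12^256 ≡ 46^2 = 2116 ≡ 16 (mod 50)
12^503 = 12^256 * 12^128 * 12^64 * 12^32 * 12^16 * 12^4 * 12^2 * 12^1 ≡ 16 * 46 * 36 * 6 * 16 * 36 * 44 * 12 (mod 50).
Accumulate the product:
16 * 46 = 736 ≡ 36
36 * 36 = 1296 ≡ 46
46 * 6 = 276 ≡ 26
26 * 16 = 416 ≡ 16
16 * 36 = 576 ≡ 26
26 * 44 = 1144 ≡ 44
44 * 12 = 528 ≡ 28

28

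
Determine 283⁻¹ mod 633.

Run the extended Euclidean algorithm:
633 = 2×283 + 67
283 = 4×67 + 15
67 = 4×15 + 7
15 = 2×7 + 1
7 = 7×1 + 0
gcd(283, 633) = 1, so the inverse exists.
Back-substitute for 1:
1 = 1×15 − 2×7
  = −2×67 + 9×15
  = 9×283 − 38×67
  = −38×633 + 85×283
So 283⁻¹ ≡ 85 (mod 633).

85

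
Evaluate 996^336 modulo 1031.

336 in binary is 101010000, i.e. 336 = 256 + 64 + 16.
996^1 ≡ 996 (mod 1031)
996^2 ≡ 996^2 = 992016 ≡ 194 (mod 1031)
996^4 ≡ 194^2 = 37636 ≡ 520 (mod 1031)
996^8 ≡ 520^2 = 270400 ≡ 278 (mod 1031)
996^16 ≡ 278^2 = 77284 ≡ 990 (mod 1031)
996^32 ≡ 990^2 = 980100 ≡ 650 (mod 1031)
996^64 ≡ 650^2 = 422500 ≡ 821 (mod 1031)
996^128 ≡ 821^2 = 674041 ≡ 798 (mod 1031)
996^256 ≡ 798^2 = 636804 ≡ 677 (mod 1031)
996^336 = 996^256 · 996^64 · 996^16 ≡ 677 · 821 · 990 (mod 1031).
Accumulate the product:
677 · 821 = 555817 ≡ 108
108 · 990 = 106920 ≡ 727

727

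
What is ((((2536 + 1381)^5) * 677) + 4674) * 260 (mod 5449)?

2536 + 1381 = 3917
(3917)^5 ≡ 667 (mod 5449)
667 * 677 = 451559 ≡ 4741 (mod 5449)
4741 + 4674 = 9415 ≡ 3966 (mod 5449)
3966 * 260 = 1031160 ≡ 1299 (mod 5449)

1299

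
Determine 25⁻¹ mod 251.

241

251 = 10×25 + 1
25 = 25×1 + 0
gcd(25, 251) = 1, so the inverse exists.
Bézout: 1 = 1×251 − 10×25.
So 25⁻¹ ≡ −10 ≡ 241 (mod 251).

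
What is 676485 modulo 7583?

676485 = 89*7583 + 1598, so 676485 ≡ 1598 (mod 7583).

1598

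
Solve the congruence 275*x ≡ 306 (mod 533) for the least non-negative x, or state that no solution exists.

36

gcd(275, 533) = 1, so a unique solution mod 533 exists.
275⁻¹ ≡ 345 (mod 533).
x ≡ 345*306 ≡ 36 (mod 533).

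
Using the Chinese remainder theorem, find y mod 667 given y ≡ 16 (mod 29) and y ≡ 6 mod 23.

190

29⁻¹ mod 23: 29×4 ≡ 1 (mod 23), so 29⁻¹ ≡ 4.
y = 16 + 29×((6 − 16)×4 mod 23) = 16 + 29×6 = 190.
Check: 190 mod 29 = 16, 190 mod 23 = 6. ✓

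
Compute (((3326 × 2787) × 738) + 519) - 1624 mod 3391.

3326 × 2787 = 9269562 ≡ 1959 (mod 3391)
1959 × 738 = 1445742 ≡ 1176 (mod 3391)
1176 + 519 = 1695
1695 - 1624 = 71

71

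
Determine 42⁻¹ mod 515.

233

By the extended Euclidean algorithm:
515 = 12×42 + 11
42 = 3×11 + 9
11 = 1×9 + 2
9 = 4×2 + 1
2 = 2×1 + 0
gcd(42, 515) = 1, so the inverse exists.
Bézout: 1 = −19×515 + 233×42.
So 42⁻¹ ≡ 233 (mod 515).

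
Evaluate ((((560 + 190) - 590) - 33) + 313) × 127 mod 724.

132

560 + 190 = 750 ≡ 26 (mod 724)
26 - 590 = -564 ≡ 160 (mod 724)
160 - 33 = 127
127 + 313 = 440
440 × 127 = 55880 ≡ 132 (mod 724)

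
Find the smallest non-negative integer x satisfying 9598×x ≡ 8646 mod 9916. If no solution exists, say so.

gcd(9598, 9916) = 2, and 2 | 8646, so solutions exist.
Divide through by 2: 4799×x ≡ 4323 mod 4958.
4799⁻¹ ≡ 343 (mod 4958).
x ≡ 343×4323 ≡ 347 (mod 4958).
The smallest non-negative solution is x = 347.

347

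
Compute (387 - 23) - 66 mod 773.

298

387 - 23 = 364
364 - 66 = 298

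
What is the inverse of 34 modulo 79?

7

79 = 2·34 + 11
34 = 3·11 + 1
11 = 11·1 + 0
gcd(34, 79) = 1, so the inverse exists.
Back-substitute for 1:
1 = 1·34 − 3·11
  = −3·79 + 7·34
So 34⁻¹ ≡ 7 (mod 79).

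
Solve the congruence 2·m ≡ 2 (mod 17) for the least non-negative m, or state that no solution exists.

1

gcd(2, 17) = 1, so a unique solution mod 17 exists.
2⁻¹ ≡ 9 (mod 17).
m ≡ 9·2 ≡ 1 (mod 17).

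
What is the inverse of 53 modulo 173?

173 = 3*53 + 14
53 = 3*14 + 11
14 = 1*11 + 3
11 = 3*3 + 2
3 = 1*2 + 1
2 = 2*1 + 0
gcd(53, 173) = 1, so the inverse exists.
Bézout: 1 = 19*173 − 62*53.
So 53⁻¹ ≡ −62 ≡ 111 (mod 173).

111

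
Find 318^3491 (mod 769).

107

3491 in binary is 110110100011, i.e. 3491 = 2048 + 1024 + 256 + 128 + 32 + 2 + 1.
318^1 ≡ 318 (mod 769)
318^2 ≡ 318^2 = 101124 ≡ 385 (mod 769)
318^4 ≡ 385^2 = 148225 ≡ 577 (mod 769)
318^8 ≡ 577^2 = 332929 ≡ 721 (mod 769)
318^16 ≡ 721^2 = 519841 ≡ 766 (mod 769)
318^32 ≡ 766^2 = 586756 ≡ 9 (mod 769)
318^64 ≡ 9^2 = 81 (mod 769)
318^128 ≡ 81^2 = 6561 ≡ 409 (mod 769)
318^256 ≡ 409^2 = 167281 ≡ 408 (mod 769)
318^512 ≡ 408^2 = 166464 ≡ 360 (mod 769)
318^1024 ≡ 360^2 = 129600 ≡ 408 (mod 769)
318^2048 ≡ 408^2 = 166464 ≡ 360 (mod 769)
318^3491 = 318^2048 * 318^1024 * 318^256 * 318^128 * 318^32 * 318^2 * 318^1 ≡ 360 * 408 * 408 * 409 * 9 * 385 * 318 (mod 769).
Accumulate the product:
360 * 408 = 146880 ≡ 1
1 * 408 = 408
408 * 409 = 166872 ≡ 768
768 * 9 = 6912 ≡ 760
760 * 385 = 292600 ≡ 380
380 * 318 = 120840 ≡ 107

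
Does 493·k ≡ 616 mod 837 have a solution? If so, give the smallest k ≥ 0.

115

gcd(493, 837) = 1, so a unique solution mod 837 exists.
493⁻¹ ≡ 382 (mod 837).
k ≡ 382·616 ≡ 115 (mod 837).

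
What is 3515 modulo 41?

30

3515 = 85*41 + 30, so 3515 ≡ 30 (mod 41).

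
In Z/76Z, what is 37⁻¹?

37

76 = 2×37 + 2
37 = 18×2 + 1
2 = 2×1 + 0
gcd(37, 76) = 1, so the inverse exists.
Bézout: 1 = −18×76 + 37×37.
So 37⁻¹ ≡ 37 (mod 76).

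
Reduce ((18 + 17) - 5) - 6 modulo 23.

18 + 17 = 35 ≡ 12 (mod 23)
12 - 5 = 7
7 - 6 = 1

1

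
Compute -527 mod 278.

29

-527 = -2*278 + 29, so -527 ≡ 29 (mod 278).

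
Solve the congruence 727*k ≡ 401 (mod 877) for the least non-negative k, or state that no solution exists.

gcd(727, 877) = 1, so a unique solution mod 877 exists.
727⁻¹ ≡ 76 (mod 877).
k ≡ 76*401 ≡ 658 (mod 877).

658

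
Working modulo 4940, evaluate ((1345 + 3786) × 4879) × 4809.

4761

1345 + 3786 = 5131 ≡ 191 (mod 4940)
191 × 4879 = 931889 ≡ 3169 (mod 4940)
3169 × 4809 = 15239721 ≡ 4761 (mod 4940)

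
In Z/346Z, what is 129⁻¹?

Run the extended Euclidean algorithm:
346 = 2×129 + 88
129 = 1×88 + 41
88 = 2×41 + 6
41 = 6×6 + 5
6 = 1×5 + 1
5 = 5×1 + 0
gcd(129, 346) = 1, so the inverse exists.
Back-substitute for 1:
1 = 1×6 − 1×5
  = −1×41 + 7×6
  = 7×88 − 15×41
  = −15×129 + 22×88
  = 22×346 − 59×129
So 129⁻¹ ≡ −59 ≡ 287 (mod 346).

287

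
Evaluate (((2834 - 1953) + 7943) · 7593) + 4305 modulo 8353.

5524

2834 - 1953 = 881
881 + 7943 = 8824 ≡ 471 (mod 8353)
471 · 7593 = 3576303 ≡ 1219 (mod 8353)
1219 + 4305 = 5524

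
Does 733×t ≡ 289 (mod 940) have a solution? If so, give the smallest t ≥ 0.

gcd(733, 940) = 1, so a unique solution mod 940 exists.
733⁻¹ ≡ 277 (mod 940).
t ≡ 277×289 ≡ 153 (mod 940).

153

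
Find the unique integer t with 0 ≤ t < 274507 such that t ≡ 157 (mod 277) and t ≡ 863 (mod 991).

95999

277⁻¹ mod 991: 277×576 ≡ 1 (mod 991), so 277⁻¹ ≡ 576.
t = 157 + 277×((863 − 157)×576 mod 991) = 157 + 277×346 = 95999.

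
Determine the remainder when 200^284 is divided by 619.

284 in binary is 100011100, i.e. 284 = 256 + 16 + 8 + 4.
200^1 ≡ 200 (mod 619)
200^2 ≡ 200^2 = 40000 ≡ 384 (mod 619)
200^4 ≡ 384^2 = 147456 ≡ 134 (mod 619)
200^8 ≡ 134^2 = 17956 ≡ 5 (mod 619)
200^16 ≡ 5^2 = 25 (mod 619)
200^32 ≡ 25^2 = 625 ≡ 6 (mod 619)
200^64 ≡ 6^2 = 36 (mod 619)
200^128 ≡ 36^2 = 1296 ≡ 58 (mod 619)
200^256 ≡ 58^2 = 3364 ≡ 269 (mod 619)
200^284 = 200^256 × 200^16 × 200^8 × 200^4 ≡ 269 × 25 × 5 × 134 (mod 619).
Accumulate the product:
269 × 25 = 6725 ≡ 535
535 × 5 = 2675 ≡ 199
199 × 134 = 26666 ≡ 49

49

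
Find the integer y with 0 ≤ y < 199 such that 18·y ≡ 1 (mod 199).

Run the extended Euclidean algorithm:
199 = 11·18 + 1
18 = 18·1 + 0
gcd(18, 199) = 1, so the inverse exists.
Back-substitute for 1:
1 = 1·199 − 11·18
So 18⁻¹ ≡ −11 ≡ 188 (mod 199).

188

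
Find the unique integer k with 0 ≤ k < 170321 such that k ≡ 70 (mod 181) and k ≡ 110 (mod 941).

181⁻¹ mod 941: 181×26 ≡ 1 (mod 941), so 181⁻¹ ≡ 26.
k = 70 + 181×((110 − 70)×26 mod 941) = 70 + 181×99 = 17989.

17989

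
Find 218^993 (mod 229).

165

By square-and-multiply:
993 in binary is 1111100001, i.e. 993 = 512 + 256 + 128 + 64 + 32 + 1.
218^1 ≡ 218 (mod 229)
218^2 ≡ 218^2 = 47524 ≡ 121 (mod 229)
218^4 ≡ 121^2 = 14641 ≡ 214 (mod 229)
218^8 ≡ 214^2 = 45796 ≡ 225 (mod 229)
218^16 ≡ 225^2 = 50625 ≡ 16 (mod 229)
218^32 ≡ 16^2 = 256 ≡ 27 (mod 229)
218^64 ≡ 27^2 = 729 ≡ 42 (mod 229)
218^128 ≡ 42^2 = 1764 ≡ 161 (mod 229)
218^256 ≡ 161^2 = 25921 ≡ 44 (mod 229)
218^512 ≡ 44^2 = 1936 ≡ 104 (mod 229)
218^993 = 218^512 · 218^256 · 218^128 · 218^64 · 218^32 · 218^1 ≡ 104 · 44 · 161 · 42 · 27 · 218 (mod 229).
Accumulate the product:
104 · 44 = 4576 ≡ 225
225 · 161 = 36225 ≡ 43
43 · 42 = 1806 ≡ 203
203 · 27 = 5481 ≡ 214
214 · 218 = 46652 ≡ 165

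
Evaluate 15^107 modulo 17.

9

Using repeated squaring:
107 in binary is 1101011, i.e. 107 = 64 + 32 + 8 + 2 + 1.
15^1 ≡ 15 (mod 17)
15^2 ≡ 15^2 = 225 ≡ 4 (mod 17)
15^4 ≡ 4^2 = 16 (mod 17)
15^8 ≡ 16^2 = 256 ≡ 1 (mod 17)
15^16 ≡ 1^2 = 1 (mod 17)
15^32 ≡ 1^2 = 1 (mod 17)
15^64 ≡ 1^2 = 1 (mod 17)
15^107 = 15^64 × 15^32 × 15^8 × 15^2 × 15^1 ≡ 1 × 1 × 1 × 4 × 15 (mod 17).
Accumulate the product:
1 × 1 = 1
1 × 1 = 1
1 × 4 = 4
4 × 15 = 60 ≡ 9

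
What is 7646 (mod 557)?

405

7646 = 13×557 + 405, so 7646 ≡ 405 (mod 557).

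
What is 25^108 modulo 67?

108 in binary is 1101100, i.e. 108 = 64 + 32 + 8 + 4.
25^1 ≡ 25 (mod 67)
25^2 ≡ 25^2 = 625 ≡ 22 (mod 67)
25^4 ≡ 22^2 = 484 ≡ 15 (mod 67)
25^8 ≡ 15^2 = 225 ≡ 24 (mod 67)
25^16 ≡ 24^2 = 576 ≡ 40 (mod 67)
25^32 ≡ 40^2 = 1600 ≡ 59 (mod 67)
25^64 ≡ 59^2 = 3481 ≡ 64 (mod 67)
25^108 = 25^64 · 25^32 · 25^8 · 25^4 ≡ 64 · 59 · 24 · 15 (mod 67).
Accumulate the product:
64 · 59 = 3776 ≡ 24
24 · 24 = 576 ≡ 40
40 · 15 = 600 ≡ 64

64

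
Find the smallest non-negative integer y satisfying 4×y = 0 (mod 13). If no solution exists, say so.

0

gcd(4, 13) = 1, so a unique solution mod 13 exists.
4⁻¹ ≡ 10 (mod 13).
y ≡ 10×0 ≡ 0 (mod 13).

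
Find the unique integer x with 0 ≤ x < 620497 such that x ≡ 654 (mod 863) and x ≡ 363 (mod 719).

606480

863⁻¹ mod 719: 863*5 ≡ 1 (mod 719), so 863⁻¹ ≡ 5.
x = 654 + 863*((363 − 654)*5 mod 719) = 654 + 863*702 = 606480.
Check: 606480 mod 863 = 654, 606480 mod 719 = 363. ✓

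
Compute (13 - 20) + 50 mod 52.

13 - 20 = -7 ≡ 45 (mod 52)
45 + 50 = 95 ≡ 43 (mod 52)

43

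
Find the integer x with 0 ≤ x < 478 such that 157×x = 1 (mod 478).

341

478 = 3×157 + 7
157 = 22×7 + 3
7 = 2×3 + 1
3 = 3×1 + 0
gcd(157, 478) = 1, so the inverse exists.
Back-substitute for 1:
1 = 1×7 − 2×3
  = −2×157 + 45×7
  = 45×478 − 137×157
So 157⁻¹ ≡ −137 ≡ 341 (mod 478).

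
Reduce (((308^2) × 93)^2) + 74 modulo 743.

231

(308)^2 ≡ 503 (mod 743)
503 × 93 = 46779 ≡ 713 (mod 743)
(713)^2 ≡ 157 (mod 743)
157 + 74 = 231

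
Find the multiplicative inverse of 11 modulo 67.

By the extended Euclidean algorithm:
67 = 6×11 + 1
11 = 11×1 + 0
gcd(11, 67) = 1, so the inverse exists.
Bézout: 1 = 1×67 − 6×11.
So 11⁻¹ ≡ −6 ≡ 61 (mod 67).

61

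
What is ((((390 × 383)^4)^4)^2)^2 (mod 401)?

256

390 × 383 = 149370 ≡ 198 (mod 401)
(198)^4 ≡ 14 (mod 401)
(14)^4 ≡ 321 (mod 401)
(321)^2 ≡ 385 (mod 401)
(385)^2 ≡ 256 (mod 401)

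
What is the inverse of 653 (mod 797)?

559

797 = 1·653 + 144
653 = 4·144 + 77
144 = 1·77 + 67
77 = 1·67 + 10
67 = 6·10 + 7
10 = 1·7 + 3
7 = 2·3 + 1
3 = 3·1 + 0
gcd(653, 797) = 1, so the inverse exists.
Back-substitute for 1:
1 = 1·7 − 2·3
  = −2·10 + 3·7
  = 3·67 − 20·10
  = −20·77 + 23·67
  = 23·144 − 43·77
  = −43·653 + 195·144
  = 195·797 − 238·653
So 653⁻¹ ≡ −238 ≡ 559 (mod 797).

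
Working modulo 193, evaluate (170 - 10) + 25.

185

170 - 10 = 160
160 + 25 = 185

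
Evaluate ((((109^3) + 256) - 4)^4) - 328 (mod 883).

834

(109)^3 ≡ 551 (mod 883)
551 + 256 = 807
807 - 4 = 803
(803)^4 ≡ 279 (mod 883)
279 - 328 = -49 ≡ 834 (mod 883)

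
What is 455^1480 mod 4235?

2135

By square-and-multiply:
1480 in binary is 10111001000, i.e. 1480 = 1024 + 256 + 128 + 64 + 8.
455^1 ≡ 455 (mod 4235)
455^2 ≡ 455^2 = 207025 ≡ 3745 (mod 4235)
455^4 ≡ 3745^2 = 14025025 ≡ 2940 (mod 4235)
455^8 ≡ 2940^2 = 8643600 ≡ 4200 (mod 4235)
455^16 ≡ 4200^2 = 17640000 ≡ 1225 (mod 4235)
455^32 ≡ 1225^2 = 1500625 ≡ 1435 (mod 4235)
455^64 ≡ 1435^2 = 2059225 ≡ 1015 (mod 4235)
455^128 ≡ 1015^2 = 1030225 ≡ 1120 (mod 4235)
455^256 ≡ 1120^2 = 1254400 ≡ 840 (mod 4235)
455^512 ≡ 840^2 = 705600 ≡ 2590 (mod 4235)
455^1024 ≡ 2590^2 = 6708100 ≡ 4095 (mod 4235)
455^1480 = 455^1024 × 455^256 × 455^128 × 455^64 × 455^8 ≡ 4095 × 840 × 1120 × 1015 × 4200 (mod 4235).
Accumulate the product:
4095 × 840 = 3439800 ≡ 980
980 × 1120 = 1097600 ≡ 735
735 × 1015 = 746025 ≡ 665
665 × 4200 = 2793000 ≡ 2135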